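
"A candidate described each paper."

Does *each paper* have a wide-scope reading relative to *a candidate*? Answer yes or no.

Yes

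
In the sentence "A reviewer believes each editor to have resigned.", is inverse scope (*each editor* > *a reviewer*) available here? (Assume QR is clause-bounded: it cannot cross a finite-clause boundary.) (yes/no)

Yes

*each editor* is the subject of an ECM infinitive — the infinitival complement of an ECM verb is not a scope island, so *each editor* can raise into the matrix clause.
No island intervenes, so both surface and inverse scope are derivable.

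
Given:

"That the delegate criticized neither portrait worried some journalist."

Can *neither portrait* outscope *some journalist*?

*neither portrait* occurs within the sentential subject *that the delegate criticized neither portrait*.
Clausal subjects are scope islands; QR from inside the subject into the matrix is barred.
There is no licit LF on which *neither portrait* c-commands *some journalist*.

No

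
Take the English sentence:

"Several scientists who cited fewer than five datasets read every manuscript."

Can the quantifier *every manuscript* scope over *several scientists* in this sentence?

Although the sentence contains a relative clause (*who cited fewer than five datasets*), *every manuscript* is outside it, in the matrix VP.
Since no island is crossed, the inverse ordering is licensed alongside surface scope.

Yes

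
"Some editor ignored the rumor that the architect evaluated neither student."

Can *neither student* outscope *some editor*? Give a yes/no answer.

No

The DP *neither student* is contained in the complex NP *the rumor that the architect evaluated neither student*.
Since the clause is the complement of a nominal head, the CNPC blocks scope extraction.
So the wide-scope reading for *neither student* is blocked.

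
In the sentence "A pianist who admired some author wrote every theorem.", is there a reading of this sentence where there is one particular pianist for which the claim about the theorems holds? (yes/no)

This is the *a pianist* > *every theorem* reading.
That is the surface-scope ordering, which is always one of the available readings — island constraints only ever restrict inverse scope.

Yes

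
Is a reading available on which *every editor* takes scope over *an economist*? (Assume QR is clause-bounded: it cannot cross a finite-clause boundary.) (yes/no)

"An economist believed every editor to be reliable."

ECM infinitives lack a CP barrier, so *every editor* can QR over the matrix subject *an economist*.
Ordinary QR to a clause-peripheral position gives the wide-scope LF for the lower DP.

Yes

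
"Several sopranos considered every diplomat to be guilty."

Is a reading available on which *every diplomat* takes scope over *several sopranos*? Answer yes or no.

Yes

ECM infinitives lack a CP barrier, so *every diplomat* can QR over the matrix subject *several sopranos*.
Nothing blocks QR of the lower DP to a position above the higher one, so inverse scope is available.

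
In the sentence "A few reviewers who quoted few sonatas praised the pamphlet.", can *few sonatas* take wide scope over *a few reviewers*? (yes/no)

No

The target quantifier *few sonatas* is part of the relative clause *who quoted few sonatas*.
Quantifiers inside a relative clause are trapped there; the RC boundary blocks QR.
So *few sonatas* cannot raise high enough to outscope *a few reviewers*; only the surface ordering *a few reviewers* > *few sonatas* is available.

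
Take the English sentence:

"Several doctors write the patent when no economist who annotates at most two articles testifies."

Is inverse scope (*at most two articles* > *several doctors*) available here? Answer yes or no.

No

The DP *at most two articles* is contained in the relative clause *who annotates at most two articles*, which is itself inside the adjunct *when no economist who annotates at most two articles testifies*.
The quantifier would have to escape first the RC and then the adjunct — two independent island violations.
The inverse ordering *at most two articles* > *several doctors* is therefore underivable.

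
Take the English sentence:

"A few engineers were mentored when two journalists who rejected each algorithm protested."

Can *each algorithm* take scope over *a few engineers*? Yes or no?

The target quantifier *each algorithm* is part of the relative clause *who rejected each algorithm*, which is itself inside the adjunct *when two journalists who rejected each algorithm protested*.
Two island boundaries intervene — the relative clause and the adjunct. Either alone would block QR.
*each algorithm* > *a few engineers* would require crossing that boundary, which is illicit.

No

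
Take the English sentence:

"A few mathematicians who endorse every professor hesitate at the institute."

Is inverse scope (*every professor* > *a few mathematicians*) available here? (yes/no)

The target quantifier *every professor* is part of the relative clause *who endorse every professor*.
Relative clauses block scope extraction: QR cannot target a position outside the modified NP.
Hence only narrow scope for *every professor* (under *a few mathematicians*) survives.

No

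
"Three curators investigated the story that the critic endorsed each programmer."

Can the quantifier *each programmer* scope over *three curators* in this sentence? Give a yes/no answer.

No

*each programmer* is embedded in the complex NP *the story that the critic endorsed each programmer*.
Noun-complement clauses are scope islands (the Complex NP Constraint): a quantifier inside one cannot scope into the matrix.
So *each programmer* cannot raise high enough to outscope *three curators*; only the surface ordering *three curators* > *each programmer* is available.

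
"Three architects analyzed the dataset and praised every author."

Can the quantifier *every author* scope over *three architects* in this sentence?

The target quantifier *every author* is part of one conjunct of the coordinate structure (*praised every author*).
Asymmetric QR out of one conjunct violates the Coordinate Structure Constraint.
*every author* > *three architects* would require crossing that boundary, which is illicit.

No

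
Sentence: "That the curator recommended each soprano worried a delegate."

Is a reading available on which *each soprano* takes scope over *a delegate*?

*each soprano* occurs within the sentential subject *that the curator recommended each soprano*.
Sentential subjects are islands: a quantifier inside the subject clause cannot raise over the matrix predicate.
So the wide-scope reading for *each soprano* is blocked.

No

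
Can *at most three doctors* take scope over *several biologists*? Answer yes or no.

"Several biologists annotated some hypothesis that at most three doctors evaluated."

The DP *at most three doctors* is contained in the relative clause *that at most three doctors evaluated* modifying *some hypothesis*.
Relative clauses are scope islands: a quantifier cannot QR out of a relative clause to take scope in the matrix clause.
Hence only narrow scope for *at most three doctors* (under *several biologists*) survives.

No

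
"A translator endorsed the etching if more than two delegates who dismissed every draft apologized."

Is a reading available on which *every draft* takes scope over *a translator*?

No

Structurally, *every draft* is inside the relative clause *who dismissed every draft*, which is itself inside the adjunct *if more than two delegates who dismissed every draft apologized*.
The quantifier would have to escape first the RC and then the adjunct — two independent island violations.
*every draft* > *a translator* would require crossing that boundary, which is illicit.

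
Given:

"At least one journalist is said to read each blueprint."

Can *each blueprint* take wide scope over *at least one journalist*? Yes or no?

Yes

Raising constructions are monoclausal for scope purposes; *each blueprint* is not separated from *at least one journalist* by any island.
No island intervenes, so both surface and inverse scope are derivable.
The sentence is scopally ambiguous between *at least one journalist* > *each blueprint* and *each blueprint* > *at least one journalist*.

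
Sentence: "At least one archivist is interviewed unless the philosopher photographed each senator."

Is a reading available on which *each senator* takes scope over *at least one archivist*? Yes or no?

*each senator* occurs within the adjunct clause *unless the philosopher photographed each senator*.
Adjuncts are opaque for quantifier raising; a quantifier in an adjunct stays inside it.
So *each senator* cannot raise high enough to outscope *at least one archivist*; only the surface ordering *at least one archivist* > *each senator* is available.
(Only the surface reading survives: one fixed archivist with respect to all the relevant senators.)

No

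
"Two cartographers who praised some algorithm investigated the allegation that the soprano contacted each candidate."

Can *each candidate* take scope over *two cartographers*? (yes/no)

The DP *each candidate* is contained in the complex NP *the allegation that the soprano contacted each candidate*.
A that-clause complement to a noun is an island; QR cannot cross the NP boundary.
So the wide-scope reading for *each candidate* is blocked.

No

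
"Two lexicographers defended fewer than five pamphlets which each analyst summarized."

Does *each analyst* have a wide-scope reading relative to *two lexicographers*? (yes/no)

Structurally, *each analyst* is inside the relative clause *which each analyst summarized* modifying *fewer than five pamphlets*.
QR out of a relative clause is ruled out by the relative-clause island constraint.
There is no licit LF on which *each analyst* c-commands *two lexicographers*.

No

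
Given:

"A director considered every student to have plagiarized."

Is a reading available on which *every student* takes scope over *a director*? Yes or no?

The ECM infinitive is scope-transparent — *every student* is free to raise above *a director*.
Nothing blocks QR of the lower DP to a position above the higher one, so inverse scope is available.
So *every student* > *a director* is among the available readings.

Yes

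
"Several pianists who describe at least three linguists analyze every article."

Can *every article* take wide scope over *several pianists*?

Yes

The RC *who describe at least three linguists* is an island, but *every article* is not inside it — it is the matrix object, a clausemate of *several pianists*.
QR within a single clause is free, so the lower quantifier may take scope over the higher one.
The sentence is scopally ambiguous between *several pianists* > *every article* and *every article* > *several pianists*.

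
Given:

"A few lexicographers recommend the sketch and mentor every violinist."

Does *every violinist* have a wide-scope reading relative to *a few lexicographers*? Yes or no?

No

*every violinist* is embedded in one conjunct of the coordinate structure (*mentor every violinist*).
A quantifier cannot raise out of one conjunct of a coordination across the whole coordinate structure — the CSC applies to QR.
*every violinist* is confined to the island and cannot take scope over *a few lexicographers*.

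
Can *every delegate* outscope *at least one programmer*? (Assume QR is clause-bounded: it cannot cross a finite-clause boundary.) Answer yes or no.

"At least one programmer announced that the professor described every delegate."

No

The target quantifier *every delegate* is part of the finite complement clause *that the professor described every delegate*.
Finite CP is the ceiling for QR here, by assumption.
So the wide-scope reading for *every delegate* is blocked.
(Only the surface reading survives: one fixed programmer with respect to all the relevant delegates.)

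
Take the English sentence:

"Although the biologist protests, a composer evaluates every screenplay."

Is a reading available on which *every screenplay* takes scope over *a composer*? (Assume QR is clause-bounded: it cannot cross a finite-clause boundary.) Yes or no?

Yes

The adjunct clause does not contain *every screenplay*, which is the matrix object.
With no island boundary between them, the object can take inverse scope over the subject via ordinary QR within the clause.
The sentence is scopally ambiguous between *a composer* > *every screenplay* and *every screenplay* > *a composer*.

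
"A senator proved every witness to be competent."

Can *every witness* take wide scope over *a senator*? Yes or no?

The ECM infinitive is scope-transparent — *every witness* is free to raise above *a senator*.
Nothing blocks QR of the lower DP to a position above the higher one, so inverse scope is available.
Both orderings are possible: *a senator* > *every witness* and *every witness* > *a senator*.

Yes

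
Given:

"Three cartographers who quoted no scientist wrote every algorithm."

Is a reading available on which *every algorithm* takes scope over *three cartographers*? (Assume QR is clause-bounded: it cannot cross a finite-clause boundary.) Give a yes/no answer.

*every algorithm* sits in the matrix clause, not in the relative clause on *three cartographers*.
Nothing blocks QR of the lower DP to a position above the higher one, so inverse scope is available.
The sentence is scopally ambiguous between *three cartographers* > *every algorithm* and *every algorithm* > *three cartographers*.

Yes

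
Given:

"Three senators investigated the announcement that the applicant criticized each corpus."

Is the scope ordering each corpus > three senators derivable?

*each corpus* occurs within the complex NP *the announcement that the applicant criticized each corpus*.
The complex NP is opaque for QR — the quantifier is frozen inside the noun's complement.
There is no licit LF on which *each corpus* c-commands *three senators*.

No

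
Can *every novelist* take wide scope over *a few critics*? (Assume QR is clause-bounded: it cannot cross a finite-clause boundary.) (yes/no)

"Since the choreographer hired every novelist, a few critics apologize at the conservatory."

No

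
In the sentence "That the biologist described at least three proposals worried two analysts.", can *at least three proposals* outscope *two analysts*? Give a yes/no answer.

The DP *at least three proposals* is contained in the sentential subject *that the biologist described at least three proposals*.
Clausal subjects are scope islands; QR from inside the subject into the matrix is barred.
The ordering *at least three proposals* > *two analysts* is therefore underivable.

No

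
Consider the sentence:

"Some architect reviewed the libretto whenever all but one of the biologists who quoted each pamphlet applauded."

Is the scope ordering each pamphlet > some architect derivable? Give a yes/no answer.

The target quantifier *each pamphlet* is part of the relative clause *who quoted each pamphlet*, which is itself inside the adjunct *whenever all but one of the biologists who quoted each pamphlet applauded*.
Both the relative clause and the enclosing adjunct are scope islands; QR cannot cross either.
*each pamphlet* > *some architect* would require crossing that boundary, which is illicit.

No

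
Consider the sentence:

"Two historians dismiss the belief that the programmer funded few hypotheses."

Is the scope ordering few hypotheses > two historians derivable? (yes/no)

No

*few hypotheses* sits inside the complex NP *the belief that the programmer funded few hypotheses*.
Noun-complement clauses are scope islands (the Complex NP Constraint): a quantifier inside one cannot scope into the matrix.
So *few hypotheses* cannot raise high enough to outscope *two historians*; only the surface ordering *two historians* > *few hypotheses* is available.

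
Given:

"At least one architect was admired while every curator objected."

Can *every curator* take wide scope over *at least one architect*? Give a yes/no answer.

No

*every curator* sits inside the adjunct clause *while every curator objected*.
Scope out of an adjunct clause is unavailable: QR respects the adjunct-island constraint.
Hence only narrow scope for *every curator* (under *at least one architect*) survives.
(Only the surface reading survives: one fixed architect with respect to all the relevant curators.)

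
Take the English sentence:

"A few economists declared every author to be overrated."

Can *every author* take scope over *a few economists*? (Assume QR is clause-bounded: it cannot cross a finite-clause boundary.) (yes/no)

Yes

*every author* is the subject of an ECM infinitive — the infinitival complement of an ECM verb is not a scope island, so *every author* can raise into the matrix clause.
Nothing blocks QR of the lower DP to a position above the higher one, so inverse scope is available.
So *every author* > *a few economists* is among the available readings.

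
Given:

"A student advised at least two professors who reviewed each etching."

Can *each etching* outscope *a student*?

*each etching* occurs within the relative clause *who reviewed each etching* modifying *at least two professors*.
Quantifiers inside a relative clause are trapped there; the RC boundary blocks QR.
So *each etching* cannot raise high enough to outscope *a student*; only the surface ordering *a student* > *each etching* is available.

No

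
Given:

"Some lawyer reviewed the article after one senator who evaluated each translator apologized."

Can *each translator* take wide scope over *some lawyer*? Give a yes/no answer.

No

Structurally, *each translator* is inside the relative clause *who evaluated each translator*, which is itself inside the adjunct *after one senator who evaluated each translator apologized*.
The quantifier would have to escape first the RC and then the adjunct — two independent island violations.
There is no licit LF on which *each translator* c-commands *some lawyer*.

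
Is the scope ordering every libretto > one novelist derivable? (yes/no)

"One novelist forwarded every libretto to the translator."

Yes

*one novelist* and *every libretto* are co-arguments of the matrix verb, with nothing but a clause-internal boundary between them.
No island intervenes, so both surface and inverse scope are derivable.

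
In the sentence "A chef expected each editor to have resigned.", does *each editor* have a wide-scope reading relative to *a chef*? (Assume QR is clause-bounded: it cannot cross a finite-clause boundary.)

*each editor* is an ECM subject; ECM complements are not islands, and the embedded quantifier may take matrix scope.
Ordinary QR to a clause-peripheral position gives the wide-scope LF for the lower DP.
The sentence is scopally ambiguous between *a chef* > *each editor* and *each editor* > *a chef*.

Yes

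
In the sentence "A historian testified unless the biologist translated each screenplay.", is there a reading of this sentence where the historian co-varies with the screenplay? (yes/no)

That reading corresponds to *each screenplay* > *a historian*.
*each screenplay* sits inside the adjunct clause *unless the biologist translated each screenplay*.
Adjuncts are opaque for quantifier raising; a quantifier in an adjunct stays inside it.
*each screenplay* > *a historian* would require crossing that boundary, which is illicit.
(Only the surface reading survives: one fixed historian with respect to all the relevant screenplays.)

No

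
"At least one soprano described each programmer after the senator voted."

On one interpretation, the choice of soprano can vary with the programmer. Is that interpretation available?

The paraphrase describes the scope ordering *each programmer* > *at least one soprano*.
*each programmer* is a matrix argument; the adjunct is an island but the target quantifier is outside it.
QR within a single clause is free, so the lower quantifier may take scope over the higher one.

Yes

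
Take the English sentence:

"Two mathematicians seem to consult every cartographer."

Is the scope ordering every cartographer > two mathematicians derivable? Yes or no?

Yes

Infinitival complements of raising predicates do not block QR; *every cartographer* and *two mathematicians* are effectively clausemates.
Clause-internal QR can adjoin the lower DP above the subject, yielding the inverse reading.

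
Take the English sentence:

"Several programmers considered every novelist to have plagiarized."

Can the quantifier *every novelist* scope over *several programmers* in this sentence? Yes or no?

Yes

This is an ECM construction: *every novelist* is the infinitival subject, Case-marked by the matrix verb, and the infinitive is transparent for QR.
Ordinary QR to a clause-peripheral position gives the wide-scope LF for the lower DP.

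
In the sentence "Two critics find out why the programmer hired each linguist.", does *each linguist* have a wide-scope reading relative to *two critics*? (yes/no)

No

*each linguist* is embedded in the embedded question *why the programmer hired each linguist*.
QR across an interrogative CP boundary is ruled out as a wh-island violation.
So the wide-scope reading for *each linguist* is blocked.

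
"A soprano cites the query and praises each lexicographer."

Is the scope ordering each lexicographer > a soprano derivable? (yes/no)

*each lexicographer* sits inside one conjunct of the coordinate structure (*praises each lexicographer*).
The Coordinate Structure Constraint blocks movement (including QR) out of a single conjunct.
The inverse ordering *each lexicographer* > *a soprano* is therefore underivable.

No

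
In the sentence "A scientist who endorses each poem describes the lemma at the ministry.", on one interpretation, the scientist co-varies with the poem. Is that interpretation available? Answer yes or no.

No

The paraphrase describes the scope ordering *each poem* > *a scientist*.
The DP *each poem* is contained in the relative clause *who endorses each poem*.
The relative clause forms an island for QR, so the quantifier is confined to the head noun's restrictor.
The inverse ordering *each poem* > *a scientist* is therefore underivable.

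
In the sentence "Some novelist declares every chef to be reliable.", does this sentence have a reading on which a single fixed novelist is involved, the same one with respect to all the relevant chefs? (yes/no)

Yes

The paraphrase describes the scope ordering *some novelist* > *every chef*.
Surface scope (*some novelist* > *every chef*) is always derivable; islands only block QR, not in-situ interpretation.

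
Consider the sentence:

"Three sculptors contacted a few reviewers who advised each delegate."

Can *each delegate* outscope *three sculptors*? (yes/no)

No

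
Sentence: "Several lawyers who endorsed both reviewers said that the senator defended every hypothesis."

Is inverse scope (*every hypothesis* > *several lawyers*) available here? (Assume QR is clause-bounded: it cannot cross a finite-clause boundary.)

No

*every hypothesis* is embedded in the finite complement clause *that the senator defended every hypothesis*.
QR is clause-bounded, so the finite complement is a scope island for the embedded quantifier.
*every hypothesis* is confined to the island and cannot take scope over *several lawyers*.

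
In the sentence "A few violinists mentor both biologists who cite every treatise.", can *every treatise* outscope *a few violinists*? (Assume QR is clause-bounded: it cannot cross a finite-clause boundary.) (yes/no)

*every treatise* occurs within the relative clause *who cite every treatise* modifying *both biologists*.
QR out of a relative clause is ruled out by the relative-clause island constraint.
So *every treatise* cannot raise high enough to outscope *a few violinists*; only the surface ordering *a few violinists* > *every treatise* is available.

No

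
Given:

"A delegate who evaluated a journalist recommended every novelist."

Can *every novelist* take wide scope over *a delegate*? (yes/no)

Yes

*every novelist* sits in the matrix clause, not in the relative clause on *a delegate*.
Clause-internal QR can adjoin the lower DP above the subject, yielding the inverse reading.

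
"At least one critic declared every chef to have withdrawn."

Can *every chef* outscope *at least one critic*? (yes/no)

Yes

This is an ECM construction: *every chef* is the infinitival subject, Case-marked by the matrix verb, and the infinitive is transparent for QR.
Since no island is crossed, the inverse ordering is licensed alongside surface scope.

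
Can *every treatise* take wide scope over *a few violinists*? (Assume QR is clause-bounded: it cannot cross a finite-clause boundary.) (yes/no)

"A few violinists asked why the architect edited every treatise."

No

The DP *every treatise* is contained in the embedded question *why the architect edited every treatise*.
The wh-island constraint blocks QR out of an embedded interrogative.
So the wide-scope reading for *every treatise* is blocked.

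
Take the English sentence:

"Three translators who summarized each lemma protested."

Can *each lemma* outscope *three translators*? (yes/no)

*each lemma* is embedded in the relative clause *who summarized each lemma*.
Relative clauses block scope extraction: QR cannot target a position outside the modified NP.
So the wide-scope reading for *each lemma* is blocked.

No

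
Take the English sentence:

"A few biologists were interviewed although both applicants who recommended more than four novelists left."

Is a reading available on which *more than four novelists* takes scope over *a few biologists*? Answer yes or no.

No

*more than four novelists* is embedded in the relative clause *who recommended more than four novelists*, which is itself inside the adjunct *although both applicants who recommended more than four novelists left*.
Two island boundaries intervene — the relative clause and the adjunct. Either alone would block QR.
So *more than four novelists* cannot raise high enough to outscope *a few biologists*; only the surface ordering *a few biologists* > *more than four novelists* is available.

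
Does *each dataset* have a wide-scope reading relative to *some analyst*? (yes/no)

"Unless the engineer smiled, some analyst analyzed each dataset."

The adjunct island is irrelevant here — *each dataset* and *some analyst* are both in the matrix clause.
QR within a single clause is free, so the lower quantifier may take scope over the higher one.

Yes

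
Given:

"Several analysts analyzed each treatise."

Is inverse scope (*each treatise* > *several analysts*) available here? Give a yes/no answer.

Yes

Both DPs are arguments of the same predicate; there is no clause or island boundary between them.
Nothing blocks QR of the lower DP to a position above the higher one, so inverse scope is available.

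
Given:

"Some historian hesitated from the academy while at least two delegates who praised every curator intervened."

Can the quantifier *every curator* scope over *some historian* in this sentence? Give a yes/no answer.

No

The DP *every curator* is contained in the relative clause *who praised every curator*, which is itself inside the adjunct *while at least two delegates who praised every curator intervened*.
Two island boundaries intervene — the relative clause and the adjunct. Either alone would block QR.
So *every curator* cannot raise to a position above *some historian*.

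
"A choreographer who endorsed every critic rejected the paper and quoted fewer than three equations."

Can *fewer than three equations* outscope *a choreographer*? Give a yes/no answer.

Structurally, *fewer than three equations* is inside one conjunct of the coordinate structure (*quoted fewer than three equations*).
Coordinate structures are islands for non-across-the-board movement, QR included.
So *fewer than three equations* cannot raise high enough to outscope *a choreographer*; only the surface ordering *a choreographer* > *fewer than three equations* is available.

No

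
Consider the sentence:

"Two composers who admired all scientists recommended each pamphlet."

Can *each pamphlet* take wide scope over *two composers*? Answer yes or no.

The RC *who admired all scientists* is an island, but *each pamphlet* is not inside it — it is the matrix object, a clausemate of *two composers*.
Nothing blocks QR of the lower DP to a position above the higher one, so inverse scope is available.

Yes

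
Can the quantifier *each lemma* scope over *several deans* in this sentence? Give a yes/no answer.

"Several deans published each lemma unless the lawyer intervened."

Yes

Neither queried DP is inside the adjunct, so the adjunct-island constraint does not apply.
Ordinary QR to a clause-peripheral position gives the wide-scope LF for the lower DP.
Both orderings are possible: *several deans* > *each lemma* and *each lemma* > *several deans*.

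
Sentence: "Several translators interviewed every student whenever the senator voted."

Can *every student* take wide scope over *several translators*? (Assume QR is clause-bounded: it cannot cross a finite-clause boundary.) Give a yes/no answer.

The adjunct island is irrelevant here — *every student* and *several translators* are both in the matrix clause.
Ordinary QR to a clause-peripheral position gives the wide-scope LF for the lower DP.
The sentence is scopally ambiguous between *several translators* > *every student* and *every student* > *several translators*.

Yes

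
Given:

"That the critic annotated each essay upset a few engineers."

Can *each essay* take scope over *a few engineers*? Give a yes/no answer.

No

Structurally, *each essay* is inside the sentential subject *that the critic annotated each essay*.
Subjects — clausal subjects included — are islands for extraction, and QR is no exception.
*each essay* is confined to the island and cannot take scope over *a few engineers*.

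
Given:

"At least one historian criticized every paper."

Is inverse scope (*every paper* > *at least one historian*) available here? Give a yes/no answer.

Yes

*every paper* and *at least one historian* are in the same minimal clause.
QR within a single clause is free, so the lower quantifier may take scope over the higher one.
Both orderings are possible: *at least one historian* > *every paper* and *every paper* > *at least one historian*.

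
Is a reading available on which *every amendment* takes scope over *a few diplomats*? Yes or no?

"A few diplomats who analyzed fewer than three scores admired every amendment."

The RC *who analyzed fewer than three scores* is an island, but *every amendment* is not inside it — it is the matrix object, a clausemate of *a few diplomats*.
Nothing blocks QR of the lower DP to a position above the higher one, so inverse scope is available.

Yes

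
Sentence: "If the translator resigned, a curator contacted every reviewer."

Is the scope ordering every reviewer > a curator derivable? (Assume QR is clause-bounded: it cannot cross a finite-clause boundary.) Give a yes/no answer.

Yes

Although there is an adjunct clause, *every reviewer* is in the main clause, not inside the adjunct.
QR within a single clause is free, so the lower quantifier may take scope over the higher one.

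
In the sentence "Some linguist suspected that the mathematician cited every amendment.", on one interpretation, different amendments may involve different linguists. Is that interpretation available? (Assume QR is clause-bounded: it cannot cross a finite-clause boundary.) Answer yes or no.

No

The described interpretation is the *every amendment* > *some linguist* scoping.
*every amendment* is embedded in the finite complement clause *that the mathematician cited every amendment*.
Given the clause-boundedness assumption, QR cannot cross the finite CP into the matrix.
So *every amendment* cannot raise to a position above *some linguist*.
(Only the surface reading survives: one fixed linguist with respect to all the relevant amendments.)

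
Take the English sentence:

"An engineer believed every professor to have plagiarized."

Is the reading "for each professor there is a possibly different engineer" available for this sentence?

This is the *every professor* > *an engineer* reading.
The ECM infinitive is scope-transparent — *every professor* is free to raise above *an engineer*.
Nothing blocks QR of the lower DP to a position above the higher one, so inverse scope is available.

Yes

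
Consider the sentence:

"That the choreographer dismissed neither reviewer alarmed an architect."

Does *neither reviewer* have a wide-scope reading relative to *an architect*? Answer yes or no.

The target quantifier *neither reviewer* is part of the sentential subject *that the choreographer dismissed neither reviewer*.
The Sentential Subject Constraint rules out raising the quantifier out of the that-clause subject.
So the wide-scope reading for *neither reviewer* is blocked.

No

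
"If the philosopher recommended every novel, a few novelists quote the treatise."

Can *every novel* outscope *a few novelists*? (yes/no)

No

*every novel* sits inside the adjunct clause *if the philosopher recommended every novel*.
Adjunct clauses are scope islands: a quantifier inside an adjunct cannot raise into the matrix clause.
So the wide-scope reading for *every novel* is blocked.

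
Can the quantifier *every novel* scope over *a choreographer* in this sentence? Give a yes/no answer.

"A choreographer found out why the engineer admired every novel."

No

*every novel* sits inside the embedded question *why the engineer admired every novel*.
Embedded questions are wh-islands: a quantifier inside an indirect question cannot QR into the matrix clause.
The inverse ordering *every novel* > *a choreographer* is therefore underivable.
(Only the surface reading survives: one fixed choreographer with respect to all the relevant novels.)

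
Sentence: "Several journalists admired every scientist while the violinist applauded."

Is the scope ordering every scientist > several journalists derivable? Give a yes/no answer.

Yes

The adjunct clause does not contain *every scientist*, which is the matrix object.
QR within a single clause is free, so the lower quantifier may take scope over the higher one.
So *every scientist* > *several journalists* is among the available readings.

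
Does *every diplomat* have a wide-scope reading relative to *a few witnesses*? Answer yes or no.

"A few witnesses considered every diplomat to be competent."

Yes

ECM infinitives lack a CP barrier, so *every diplomat* can QR over the matrix subject *a few witnesses*.
Clause-internal QR can adjoin the lower DP above the subject, yielding the inverse reading.
Both orderings are possible: *a few witnesses* > *every diplomat* and *every diplomat* > *a few witnesses*.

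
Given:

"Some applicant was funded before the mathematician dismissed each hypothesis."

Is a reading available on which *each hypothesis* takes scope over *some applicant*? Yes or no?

No

*each hypothesis* is embedded in the adjunct clause *before the mathematician dismissed each hypothesis*.
Since the clause is an adjunct (not a complement), the Adjunct Condition blocks QR across its edge.
*each hypothesis* > *some applicant* would require crossing that boundary, which is illicit.
(Only the surface reading survives: one fixed applicant with respect to all the relevant hypotheses.)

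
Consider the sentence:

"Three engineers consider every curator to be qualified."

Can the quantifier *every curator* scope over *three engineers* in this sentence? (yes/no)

Yes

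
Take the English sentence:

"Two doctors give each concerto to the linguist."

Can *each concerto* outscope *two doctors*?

*each concerto* is the matrix object and *two doctors* the matrix subject; the two are clausemates.
Since no island is crossed, the inverse ordering is licensed alongside surface scope.

Yes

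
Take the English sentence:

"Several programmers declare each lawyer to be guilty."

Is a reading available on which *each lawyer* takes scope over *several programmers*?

Yes

*each lawyer* is the subject of an ECM infinitive — the infinitival complement of an ECM verb is not a scope island, so *each lawyer* can raise into the matrix clause.
Clause-internal QR can adjoin the lower DP above the subject, yielding the inverse reading.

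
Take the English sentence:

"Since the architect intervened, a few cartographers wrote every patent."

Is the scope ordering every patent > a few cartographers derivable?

Neither queried DP is inside the adjunct, so the adjunct-island constraint does not apply.
QR within a single clause is free, so the lower quantifier may take scope over the higher one.
So *every patent* > *a few cartographers* is among the available readings.

Yes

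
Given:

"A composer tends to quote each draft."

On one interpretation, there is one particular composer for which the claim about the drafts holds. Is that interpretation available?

The described interpretation is the *a composer* > *each draft* scoping.
Nothing needs to raise for *a composer* > *each draft*, so no island constraint is at stake.

Yes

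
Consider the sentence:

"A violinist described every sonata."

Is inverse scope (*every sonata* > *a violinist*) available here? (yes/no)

Yes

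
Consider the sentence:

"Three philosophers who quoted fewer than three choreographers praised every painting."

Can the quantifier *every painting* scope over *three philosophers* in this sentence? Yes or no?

Yes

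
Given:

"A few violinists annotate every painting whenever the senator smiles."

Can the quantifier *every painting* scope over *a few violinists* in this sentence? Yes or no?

Yes

Although there is an adjunct clause, *every painting* is in the main clause, not inside the adjunct.
Since no island is crossed, the inverse ordering is licensed alongside surface scope.
So *every painting* > *a few violinists* is among the available readings.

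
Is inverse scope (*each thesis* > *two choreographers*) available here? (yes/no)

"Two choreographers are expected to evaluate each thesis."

The matrix predicate is a raising verb, whose infinitival complement is not a scope island — *each thesis* can QR into the matrix clause.
Ordinary QR to a clause-peripheral position gives the wide-scope LF for the lower DP.

Yes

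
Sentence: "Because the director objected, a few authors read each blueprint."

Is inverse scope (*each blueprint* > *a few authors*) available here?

Yes

Neither queried DP is inside the adjunct, so the adjunct-island constraint does not apply.
Since no island is crossed, the inverse ordering is licensed alongside surface scope.
Both orderings are possible: *a few authors* > *each blueprint* and *each blueprint* > *a few authors*.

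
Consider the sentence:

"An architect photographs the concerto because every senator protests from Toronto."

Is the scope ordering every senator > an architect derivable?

No

Structurally, *every senator* is inside the adjunct clause *because every senator protests from Toronto*.
Adjuncts are opaque for quantifier raising; a quantifier in an adjunct stays inside it.
*every senator* is confined to the island and cannot take scope over *an architect*.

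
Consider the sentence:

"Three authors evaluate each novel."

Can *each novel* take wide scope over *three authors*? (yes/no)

*each novel* and *three authors* are in the same minimal clause.
With no island boundary between them, the object can take inverse scope over the subject via ordinary QR within the clause.

Yes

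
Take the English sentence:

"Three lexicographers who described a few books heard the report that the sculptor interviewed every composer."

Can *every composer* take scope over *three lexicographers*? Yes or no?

*every composer* occurs within the complex NP *the report that the sculptor interviewed every composer*.
The Complex NP Constraint bars QR out of the complement clause of a noun.
So *every composer* cannot raise high enough to outscope *three lexicographers*; only the surface ordering *three lexicographers* > *every composer* is available.

No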